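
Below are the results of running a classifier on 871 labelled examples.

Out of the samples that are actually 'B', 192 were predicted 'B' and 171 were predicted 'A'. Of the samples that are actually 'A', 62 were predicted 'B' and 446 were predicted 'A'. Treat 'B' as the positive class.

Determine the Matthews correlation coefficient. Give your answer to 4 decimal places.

0.4414

MCC = (TP·TN − FP·FN) / √((TP+FP)(TP+FN)(TN+FP)(TN+FN))
Numerator = 192·446 − 62·171 = 75030
Denominator = √(254·363·508·617) = √28899426072 = 169998.3120
MCC = 75030 / 169998.3120 = 0.4414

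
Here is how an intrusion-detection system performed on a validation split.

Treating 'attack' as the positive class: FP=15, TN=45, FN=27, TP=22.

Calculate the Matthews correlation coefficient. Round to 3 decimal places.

0.209

MCC = (TP·TN − FP·FN) / √((TP+FP)(TP+FN)(TN+FP)(TN+FN))
Numerator = 22·45 − 15·27 = 585
Denominator = √(37·49·60·72) = √7832160 = 2798.5996
MCC = 585 / 2798.5996 = 0.209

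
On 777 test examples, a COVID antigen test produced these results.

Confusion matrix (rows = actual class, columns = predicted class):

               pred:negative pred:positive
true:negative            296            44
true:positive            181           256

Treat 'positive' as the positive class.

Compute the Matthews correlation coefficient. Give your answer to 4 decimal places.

0.4651

MCC = (TP·TN − FP·FN) / √((TP+FP)(TP+FN)(TN+FP)(TN+FN))
Numerator = 256·296 − 44·181 = 67812
Denominator = √(300·437·340·477) = √21261798000 = 145814.2586
MCC = 67812 / 145814.2586 = 0.4651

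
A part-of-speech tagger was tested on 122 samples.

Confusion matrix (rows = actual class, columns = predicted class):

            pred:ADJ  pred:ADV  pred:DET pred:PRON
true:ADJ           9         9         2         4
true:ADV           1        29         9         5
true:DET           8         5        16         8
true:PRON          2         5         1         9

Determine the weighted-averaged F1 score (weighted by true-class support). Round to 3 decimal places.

0.515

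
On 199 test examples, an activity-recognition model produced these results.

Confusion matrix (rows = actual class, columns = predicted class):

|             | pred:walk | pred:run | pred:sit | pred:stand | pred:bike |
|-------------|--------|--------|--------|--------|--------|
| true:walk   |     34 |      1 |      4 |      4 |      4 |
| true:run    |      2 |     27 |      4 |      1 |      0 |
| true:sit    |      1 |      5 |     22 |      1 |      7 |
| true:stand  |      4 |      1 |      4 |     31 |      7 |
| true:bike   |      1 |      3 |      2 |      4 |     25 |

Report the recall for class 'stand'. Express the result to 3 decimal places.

0.660

Take TP from the diagonal, FP from the rest of the 'stand' prediction marginal, FN from the rest of the 'stand' actual marginal.
recall = TP/(TP+FN).
stand: TP=31, FN=4+1+4+7=16 → 31/47 = 0.6596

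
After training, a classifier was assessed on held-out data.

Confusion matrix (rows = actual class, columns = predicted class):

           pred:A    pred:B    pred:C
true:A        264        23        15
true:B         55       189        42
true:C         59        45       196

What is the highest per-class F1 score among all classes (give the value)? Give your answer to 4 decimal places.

Per-class F1 score (2·TP/(2·TP+FP+FN)):
  A: TP=264, FP=55+59=114, FN=23+15=38 → 528/680 = 0.77647
  B: TP=189, FP=23+45=68, FN=55+42=97 → 378/543 = 0.69613
  C: TP=196, FP=15+42=57, FN=59+45=104 → 392/553 = 0.70886
Highest is class 'A' with F1 score = 0.7765.

0.7765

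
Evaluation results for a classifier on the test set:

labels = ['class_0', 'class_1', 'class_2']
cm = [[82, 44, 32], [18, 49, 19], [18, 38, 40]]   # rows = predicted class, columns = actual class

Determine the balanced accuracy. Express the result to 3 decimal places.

Balanced accuracy = mean of per-class recall.
  class_0: recall = 82/118 = 0.6949
  class_1: recall = 49/131 = 0.3740
  class_2: recall = 40/91 = 0.4396
Mean = (0.6949 + 0.3740 + 0.4396) / 3 = 0.503

0.503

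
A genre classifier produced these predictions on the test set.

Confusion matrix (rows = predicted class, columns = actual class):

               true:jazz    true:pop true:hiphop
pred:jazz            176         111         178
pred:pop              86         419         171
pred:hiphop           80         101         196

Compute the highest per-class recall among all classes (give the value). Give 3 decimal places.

0.664

Per-class recall (TP/(TP+FN)):
  jazz: TP=176, FN=86+80=166 → 176/342 = 0.5146
  pop: TP=419, FN=111+101=212 → 419/631 = 0.6640
  hiphop: TP=196, FN=178+171=349 → 196/545 = 0.3596
Highest is class 'pop' with recall = 0.664.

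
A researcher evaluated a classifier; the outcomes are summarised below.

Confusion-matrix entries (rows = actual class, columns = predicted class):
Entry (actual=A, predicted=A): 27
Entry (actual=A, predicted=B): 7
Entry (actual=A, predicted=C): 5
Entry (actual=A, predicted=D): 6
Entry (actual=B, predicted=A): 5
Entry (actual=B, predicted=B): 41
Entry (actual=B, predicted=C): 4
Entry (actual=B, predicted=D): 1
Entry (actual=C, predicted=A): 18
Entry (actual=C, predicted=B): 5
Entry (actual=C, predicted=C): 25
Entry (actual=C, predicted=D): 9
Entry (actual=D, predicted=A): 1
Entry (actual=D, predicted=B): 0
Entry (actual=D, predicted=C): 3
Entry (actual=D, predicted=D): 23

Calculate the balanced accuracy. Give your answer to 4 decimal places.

Balanced accuracy = mean of per-class recall.
  A: recall = 27/45 = 0.60000
  B: recall = 41/51 = 0.80392
  C: recall = 25/57 = 0.43860
  D: recall = 23/27 = 0.85185
Mean = (0.60000 + 0.80392 + 0.43860 + 0.85185) / 4 = 0.6736

0.6736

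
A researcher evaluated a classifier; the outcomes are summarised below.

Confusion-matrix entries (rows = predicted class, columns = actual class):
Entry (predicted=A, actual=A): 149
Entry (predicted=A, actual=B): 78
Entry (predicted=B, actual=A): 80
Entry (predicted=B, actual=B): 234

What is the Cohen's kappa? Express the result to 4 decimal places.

Observed agreement pₒ = trace/N = 383/541 = 0.70795
Expected agreement pₑ = Σ (rowᵢ·colᵢ)/N² = (229·227 + 312·314)/541² = 0.51234
κ = (pₒ − pₑ)/(1 − pₑ) = (0.70795 − 0.51234)/(1 − 0.51234) = 0.4011

0.4011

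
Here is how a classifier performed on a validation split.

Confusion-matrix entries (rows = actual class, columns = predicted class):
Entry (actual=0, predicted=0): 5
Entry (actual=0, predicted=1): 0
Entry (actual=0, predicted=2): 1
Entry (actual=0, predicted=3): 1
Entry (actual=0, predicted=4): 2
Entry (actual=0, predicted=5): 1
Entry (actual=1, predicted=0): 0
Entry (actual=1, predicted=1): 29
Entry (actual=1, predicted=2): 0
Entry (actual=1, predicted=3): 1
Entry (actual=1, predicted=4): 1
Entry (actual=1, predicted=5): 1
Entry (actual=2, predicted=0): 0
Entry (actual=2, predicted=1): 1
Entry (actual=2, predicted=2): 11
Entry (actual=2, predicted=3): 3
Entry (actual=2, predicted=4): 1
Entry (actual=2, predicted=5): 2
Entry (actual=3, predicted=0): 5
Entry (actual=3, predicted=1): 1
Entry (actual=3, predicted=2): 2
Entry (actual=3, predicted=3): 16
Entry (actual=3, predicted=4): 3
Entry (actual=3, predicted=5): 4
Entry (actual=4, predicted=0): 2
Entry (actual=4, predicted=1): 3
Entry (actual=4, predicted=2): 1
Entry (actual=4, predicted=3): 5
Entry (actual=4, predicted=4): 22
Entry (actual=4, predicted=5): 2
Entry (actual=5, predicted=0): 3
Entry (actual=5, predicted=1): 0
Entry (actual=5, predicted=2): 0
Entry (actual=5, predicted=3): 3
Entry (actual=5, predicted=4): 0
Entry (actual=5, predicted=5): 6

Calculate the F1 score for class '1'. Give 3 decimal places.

0.879

Treat '1' as positive and all other classes as negative.
F1 score = 2·TP/(2·TP+FP+FN).
1: TP=29, FP=0+1+1+3+0=5, FN=0+0+1+1+1=3 → 58/66 = 0.8788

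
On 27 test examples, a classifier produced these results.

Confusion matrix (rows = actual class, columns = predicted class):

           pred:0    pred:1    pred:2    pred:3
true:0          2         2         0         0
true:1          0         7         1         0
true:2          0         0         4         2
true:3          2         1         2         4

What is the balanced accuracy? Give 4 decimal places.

0.6215

Balanced accuracy = mean of per-class recall.
  0: recall = 2/4 = 0.50000
  1: recall = 7/8 = 0.87500
  2: recall = 4/6 = 0.66667
  3: recall = 4/9 = 0.44444
Mean = (0.50000 + 0.87500 + 0.66667 + 0.44444) / 4 = 0.6215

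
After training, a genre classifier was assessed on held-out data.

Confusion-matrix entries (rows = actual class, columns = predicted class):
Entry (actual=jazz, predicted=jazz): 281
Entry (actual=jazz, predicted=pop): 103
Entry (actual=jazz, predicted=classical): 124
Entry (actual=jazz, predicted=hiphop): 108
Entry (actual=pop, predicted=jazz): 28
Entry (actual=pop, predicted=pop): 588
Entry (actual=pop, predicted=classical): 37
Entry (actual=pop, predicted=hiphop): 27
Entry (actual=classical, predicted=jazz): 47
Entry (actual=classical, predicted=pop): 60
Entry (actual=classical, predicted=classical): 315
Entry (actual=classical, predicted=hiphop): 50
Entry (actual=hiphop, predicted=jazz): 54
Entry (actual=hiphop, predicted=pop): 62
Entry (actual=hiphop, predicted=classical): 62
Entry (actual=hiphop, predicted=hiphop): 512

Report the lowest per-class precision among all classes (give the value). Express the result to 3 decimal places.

Per-class precision (TP/(TP+FP)):
  jazz: TP=281, FP=28+47+54=129 → 281/410 = 0.6854
  pop: TP=588, FP=103+60+62=225 → 588/813 = 0.7232
  classical: TP=315, FP=124+37+62=223 → 315/538 = 0.5855
  hiphop: TP=512, FP=108+27+50=185 → 512/697 = 0.7346
Lowest is class 'classical' with precision = 0.586.

0.586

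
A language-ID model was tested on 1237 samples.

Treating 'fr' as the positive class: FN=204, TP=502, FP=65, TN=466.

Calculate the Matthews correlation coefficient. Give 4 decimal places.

0.5847

MCC = (TP·TN − FP·FN) / √((TP+FP)(TP+FN)(TN+FP)(TN+FN))
Numerator = 502·466 − 65·204 = 220672
Denominator = √(567·706·531·670) = √142415442540 = 377379.7061
MCC = 220672 / 377379.7061 = 0.5847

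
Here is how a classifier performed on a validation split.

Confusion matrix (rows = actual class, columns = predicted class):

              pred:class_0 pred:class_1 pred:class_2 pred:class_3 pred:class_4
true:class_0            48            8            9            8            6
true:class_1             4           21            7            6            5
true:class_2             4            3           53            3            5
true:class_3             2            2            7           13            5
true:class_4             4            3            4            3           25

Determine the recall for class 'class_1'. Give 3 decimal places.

Treat 'class_1' as positive and all other classes as negative.
recall = TP/(TP+FN).
class_1: TP=21, FN=4+7+6+5=22 → 21/43 = 0.4884

0.488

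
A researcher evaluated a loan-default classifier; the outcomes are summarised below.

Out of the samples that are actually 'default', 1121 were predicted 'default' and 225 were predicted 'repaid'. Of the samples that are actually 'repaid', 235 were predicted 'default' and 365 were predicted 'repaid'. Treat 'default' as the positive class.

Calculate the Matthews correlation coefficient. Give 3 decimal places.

MCC = (TP·TN − FP·FN) / √((TP+FP)(TP+FN)(TN+FP)(TN+FN))
Numerator = 1121·365 − 235·225 = 356290
Denominator = √(1356·1346·600·590) = √646112304000 = 803811.1121
MCC = 356290 / 803811.1121 = 0.443

0.443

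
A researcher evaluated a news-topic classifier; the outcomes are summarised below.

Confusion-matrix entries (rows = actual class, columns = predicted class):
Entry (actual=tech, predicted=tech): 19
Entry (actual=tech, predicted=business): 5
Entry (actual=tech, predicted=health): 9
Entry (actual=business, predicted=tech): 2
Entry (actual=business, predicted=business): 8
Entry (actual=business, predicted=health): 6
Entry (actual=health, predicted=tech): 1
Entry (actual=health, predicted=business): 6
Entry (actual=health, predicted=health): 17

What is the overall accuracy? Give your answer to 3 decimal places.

Accuracy = trace / total = (19+8+17=44) / 73 = 44/73 = 0.603

0.603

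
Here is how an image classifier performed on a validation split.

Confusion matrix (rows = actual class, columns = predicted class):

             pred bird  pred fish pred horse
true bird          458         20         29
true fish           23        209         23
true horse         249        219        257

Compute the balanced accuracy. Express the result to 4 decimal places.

0.6925

Balanced accuracy = mean of per-class recall.
  bird: recall = 458/507 = 0.90335
  fish: recall = 209/255 = 0.81961
  horse: recall = 257/725 = 0.35448
Mean = (0.90335 + 0.81961 + 0.35448) / 3 = 0.6925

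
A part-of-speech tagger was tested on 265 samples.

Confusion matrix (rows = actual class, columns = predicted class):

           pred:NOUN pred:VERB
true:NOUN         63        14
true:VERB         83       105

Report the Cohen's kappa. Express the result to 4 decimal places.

Observed agreement pₒ = trace/N = 168/265 = 0.63396
Expected agreement pₑ = Σ (rowᵢ·colᵢ)/N² = (77·146 + 188·119)/265² = 0.47866
κ = (pₒ − pₑ)/(1 − pₑ) = (0.63396 − 0.47866)/(1 − 0.47866) = 0.2979

0.2979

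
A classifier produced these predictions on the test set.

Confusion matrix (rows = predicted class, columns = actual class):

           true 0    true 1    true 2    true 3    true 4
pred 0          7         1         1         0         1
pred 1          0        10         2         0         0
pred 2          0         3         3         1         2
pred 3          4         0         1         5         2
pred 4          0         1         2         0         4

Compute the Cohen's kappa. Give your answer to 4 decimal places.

Observed agreement pₒ = trace/N = 29/50 = 0.58000
Expected agreement pₑ = Σ (rowᵢ·colᵢ)/N² = (11·10 + 15·12 + 9·9 + 6·12 + 9·7)/50² = 0.20240
κ = (pₒ − pₑ)/(1 − pₑ) = (0.58000 − 0.20240)/(1 − 0.20240) = 0.4734

0.4734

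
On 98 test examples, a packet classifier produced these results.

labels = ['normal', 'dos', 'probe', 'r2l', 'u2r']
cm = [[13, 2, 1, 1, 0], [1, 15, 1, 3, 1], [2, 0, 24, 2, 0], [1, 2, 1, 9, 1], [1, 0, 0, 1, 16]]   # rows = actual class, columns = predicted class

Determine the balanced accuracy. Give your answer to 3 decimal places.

Balanced accuracy = mean of per-class recall.
  normal: recall = 13/17 = 0.7647
  dos: recall = 15/21 = 0.7143
  probe: recall = 24/28 = 0.8571
  r2l: recall = 9/14 = 0.6429
  u2r: recall = 16/18 = 0.8889
Mean = (0.7647 + 0.7143 + 0.8571 + 0.6429 + 0.8889) / 5 = 0.774

0.774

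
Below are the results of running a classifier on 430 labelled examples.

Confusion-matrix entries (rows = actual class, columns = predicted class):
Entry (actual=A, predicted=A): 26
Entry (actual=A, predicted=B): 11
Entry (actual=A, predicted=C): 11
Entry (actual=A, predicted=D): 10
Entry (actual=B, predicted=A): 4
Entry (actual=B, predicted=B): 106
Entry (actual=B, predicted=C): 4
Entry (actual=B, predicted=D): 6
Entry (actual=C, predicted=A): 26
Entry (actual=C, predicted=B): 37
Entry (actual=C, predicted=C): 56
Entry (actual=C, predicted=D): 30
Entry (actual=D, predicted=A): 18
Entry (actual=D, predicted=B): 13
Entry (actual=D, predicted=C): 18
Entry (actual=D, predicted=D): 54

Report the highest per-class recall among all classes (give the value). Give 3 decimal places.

Per-class recall (TP/(TP+FN)):
  A: TP=26, FN=11+11+10=32 → 26/58 = 0.4483
  B: TP=106, FN=4+4+6=14 → 106/120 = 0.8833
  C: TP=56, FN=26+37+30=93 → 56/149 = 0.3758
  D: TP=54, FN=18+13+18=49 → 54/103 = 0.5243
Highest is class 'B' with recall = 0.883.

0.883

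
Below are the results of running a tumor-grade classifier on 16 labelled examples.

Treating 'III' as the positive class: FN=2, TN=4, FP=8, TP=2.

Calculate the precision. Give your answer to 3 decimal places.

Precision = TP/(TP+FP) = 2/(2+8) = 2/10 = 0.200

0.200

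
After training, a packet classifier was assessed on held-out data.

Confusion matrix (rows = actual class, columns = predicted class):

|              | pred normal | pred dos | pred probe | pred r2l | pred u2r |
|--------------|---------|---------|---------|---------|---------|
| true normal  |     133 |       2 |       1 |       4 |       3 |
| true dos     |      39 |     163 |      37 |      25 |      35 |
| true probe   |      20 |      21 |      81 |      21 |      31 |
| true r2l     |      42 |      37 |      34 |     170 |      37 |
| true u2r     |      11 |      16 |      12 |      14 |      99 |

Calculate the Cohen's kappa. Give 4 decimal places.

0.4898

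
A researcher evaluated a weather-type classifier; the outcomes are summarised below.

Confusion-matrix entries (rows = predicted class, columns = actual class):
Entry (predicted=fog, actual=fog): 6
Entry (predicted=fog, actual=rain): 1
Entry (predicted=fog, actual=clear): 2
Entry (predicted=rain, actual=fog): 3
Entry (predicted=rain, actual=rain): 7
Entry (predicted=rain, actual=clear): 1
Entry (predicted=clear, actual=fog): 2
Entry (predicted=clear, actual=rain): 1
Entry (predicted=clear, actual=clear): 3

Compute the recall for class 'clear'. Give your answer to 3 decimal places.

0.500

Treat 'clear' as positive and all other classes as negative.
recall = TP/(TP+FN).
clear: TP=3, FN=2+1=3 → 3/6 = 0.5000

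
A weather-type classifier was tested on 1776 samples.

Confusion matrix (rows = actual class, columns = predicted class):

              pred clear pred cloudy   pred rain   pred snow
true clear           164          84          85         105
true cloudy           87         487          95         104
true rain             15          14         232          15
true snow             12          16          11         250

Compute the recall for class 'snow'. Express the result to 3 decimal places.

One-vs-rest for 'snow': TP = diagonal; FP = other classes predicted 'snow'; FN = 'snow' predicted as other.
recall = TP/(TP+FN).
snow: TP=250, FN=12+16+11=39 → 250/289 = 0.8651

0.865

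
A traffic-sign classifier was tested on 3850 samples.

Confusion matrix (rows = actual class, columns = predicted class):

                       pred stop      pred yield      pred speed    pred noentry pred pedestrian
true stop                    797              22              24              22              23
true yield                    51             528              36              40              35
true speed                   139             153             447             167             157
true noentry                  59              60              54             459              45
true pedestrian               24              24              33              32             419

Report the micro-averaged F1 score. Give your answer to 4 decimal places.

0.6883

Micro-averaging pools counts across classes: ΣTP=2650, ΣFP=1200, ΣFN=1200.
Micro-F1 score = 2·TP/(2·TP+FP+FN) on pooled counts = 0.6883 (equals overall accuracy in single-label multiclass).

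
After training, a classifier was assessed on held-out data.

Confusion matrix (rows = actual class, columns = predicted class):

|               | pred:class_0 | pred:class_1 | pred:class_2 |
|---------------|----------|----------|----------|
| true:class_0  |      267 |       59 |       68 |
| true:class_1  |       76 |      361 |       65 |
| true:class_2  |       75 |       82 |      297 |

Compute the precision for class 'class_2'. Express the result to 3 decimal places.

0.691

precision = TP/(TP+FP).
class_2: TP=297, FP=68+65=133 → 297/430 = 0.6907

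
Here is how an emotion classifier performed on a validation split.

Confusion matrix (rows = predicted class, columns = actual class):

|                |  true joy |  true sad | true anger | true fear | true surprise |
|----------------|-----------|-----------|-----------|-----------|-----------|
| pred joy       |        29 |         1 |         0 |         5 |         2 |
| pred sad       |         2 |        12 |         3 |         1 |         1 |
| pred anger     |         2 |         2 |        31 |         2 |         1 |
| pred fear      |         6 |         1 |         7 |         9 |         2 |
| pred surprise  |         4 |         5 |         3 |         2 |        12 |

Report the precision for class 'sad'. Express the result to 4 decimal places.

0.6316

Treat 'sad' as positive and all other classes as negative.
precision = TP/(TP+FP).
sad: TP=12, FP=2+3+1+1=7 → 12/19 = 0.63158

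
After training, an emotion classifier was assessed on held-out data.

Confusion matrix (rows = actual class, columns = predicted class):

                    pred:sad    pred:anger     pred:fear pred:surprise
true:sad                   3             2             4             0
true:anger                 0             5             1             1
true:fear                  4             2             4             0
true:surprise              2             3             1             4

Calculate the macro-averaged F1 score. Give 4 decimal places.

Per-class F1 score (2·TP/(2·TP+FP+FN)):
  sad: TP=3, FP=0+4+2=6, FN=2+4+0=6 → 6/18 = 0.33333
  anger: TP=5, FP=2+2+3=7, FN=0+1+1=2 → 10/19 = 0.52632
  fear: TP=4, FP=4+1+1=6, FN=4+2+0=6 → 8/20 = 0.40000
  surprise: TP=4, FP=0+1+0=1, FN=2+3+1=6 → 8/15 = 0.53333
Macro-F1 score = mean = (0.33333 + 0.52632 + 0.40000 + 0.53333) / 4 = 0.4482

0.4482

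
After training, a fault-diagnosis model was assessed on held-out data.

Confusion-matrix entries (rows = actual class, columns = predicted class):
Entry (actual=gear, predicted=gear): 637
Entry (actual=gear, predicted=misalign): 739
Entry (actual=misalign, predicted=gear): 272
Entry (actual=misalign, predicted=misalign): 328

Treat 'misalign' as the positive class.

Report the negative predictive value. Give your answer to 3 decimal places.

0.701

NPV = TN/(TN+FN) = 637/(637+272) = 0.701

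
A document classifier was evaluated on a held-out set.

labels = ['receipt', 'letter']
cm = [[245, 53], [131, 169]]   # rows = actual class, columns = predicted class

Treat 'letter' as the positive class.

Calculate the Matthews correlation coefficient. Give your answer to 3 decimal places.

MCC = (TP·TN − FP·FN) / √((TP+FP)(TP+FN)(TN+FP)(TN+FN))
Numerator = 169·245 − 53·131 = 34462
Denominator = √(222·300·298·376) = √7462396800 = 86385.1654
MCC = 34462 / 86385.1654 = 0.399

0.399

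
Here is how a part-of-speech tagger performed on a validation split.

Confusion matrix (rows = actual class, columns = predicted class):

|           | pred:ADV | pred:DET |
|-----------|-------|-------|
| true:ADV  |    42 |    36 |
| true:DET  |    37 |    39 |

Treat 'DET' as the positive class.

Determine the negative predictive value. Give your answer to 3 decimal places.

NPV = TN/(TN+FN) = 42/(42+37) = 0.532

0.532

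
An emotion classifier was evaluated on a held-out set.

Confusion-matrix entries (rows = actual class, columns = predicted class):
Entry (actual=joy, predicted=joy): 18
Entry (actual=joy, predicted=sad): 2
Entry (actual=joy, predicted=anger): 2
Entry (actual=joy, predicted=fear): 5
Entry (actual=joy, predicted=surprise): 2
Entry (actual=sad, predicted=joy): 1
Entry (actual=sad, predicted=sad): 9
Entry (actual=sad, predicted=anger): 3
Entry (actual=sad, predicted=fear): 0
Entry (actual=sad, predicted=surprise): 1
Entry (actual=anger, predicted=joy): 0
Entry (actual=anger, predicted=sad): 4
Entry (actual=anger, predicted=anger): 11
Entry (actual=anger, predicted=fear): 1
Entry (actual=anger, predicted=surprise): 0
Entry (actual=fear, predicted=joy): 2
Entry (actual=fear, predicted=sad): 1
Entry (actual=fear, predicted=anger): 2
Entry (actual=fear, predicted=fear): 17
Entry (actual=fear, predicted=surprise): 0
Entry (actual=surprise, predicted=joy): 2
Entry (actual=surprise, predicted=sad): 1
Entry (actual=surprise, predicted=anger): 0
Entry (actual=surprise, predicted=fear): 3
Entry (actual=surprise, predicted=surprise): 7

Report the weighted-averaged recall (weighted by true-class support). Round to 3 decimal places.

Per-class recall (TP/(TP+FN)):
  joy: TP=18, FN=2+2+5+2=11 → 18/29 = 0.6207
  sad: TP=9, FN=1+3+0+1=5 → 9/14 = 0.6429
  anger: TP=11, FN=0+4+1+0=5 → 11/16 = 0.6875
  fear: TP=17, FN=2+1+2+0=5 → 17/22 = 0.7727
  surprise: TP=7, FN=2+1+0+3=6 → 7/13 = 0.5385
Weighted-recall = Σ (supportᵢ/N)·recallᵢ with N=94: (29/94)·0.6207 + (14/94)·0.6429 + (16/94)·0.6875 + (22/94)·0.7727 + (13/94)·0.5385 = 0.660

0.660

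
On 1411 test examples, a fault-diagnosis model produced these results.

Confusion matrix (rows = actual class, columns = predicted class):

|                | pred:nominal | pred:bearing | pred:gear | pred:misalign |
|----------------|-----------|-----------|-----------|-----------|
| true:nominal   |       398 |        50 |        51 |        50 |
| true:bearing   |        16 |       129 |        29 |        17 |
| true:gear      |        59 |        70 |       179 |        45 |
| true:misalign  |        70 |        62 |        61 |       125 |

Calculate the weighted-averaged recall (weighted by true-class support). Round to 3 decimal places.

0.589

Per-class recall (TP/(TP+FN)):
  nominal: TP=398, FN=50+51+50=151 → 398/549 = 0.7250
  bearing: TP=129, FN=16+29+17=62 → 129/191 = 0.6754
  gear: TP=179, FN=59+70+45=174 → 179/353 = 0.5071
  misalign: TP=125, FN=70+62+61=193 → 125/318 = 0.3931
Weighted-recall = Σ (supportᵢ/N)·recallᵢ with N=1411: (549/1411)·0.7250 + (191/1411)·0.6754 + (353/1411)·0.5071 + (318/1411)·0.3931 = 0.589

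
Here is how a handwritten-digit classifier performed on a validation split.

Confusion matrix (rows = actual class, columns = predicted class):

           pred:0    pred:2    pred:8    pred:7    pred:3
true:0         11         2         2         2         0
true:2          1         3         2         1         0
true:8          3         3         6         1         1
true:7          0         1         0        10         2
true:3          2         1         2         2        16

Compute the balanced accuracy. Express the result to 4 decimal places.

Balanced accuracy = mean of per-class recall.
  0: recall = 11/17 = 0.64706
  2: recall = 3/7 = 0.42857
  8: recall = 6/14 = 0.42857
  7: recall = 10/13 = 0.76923
  3: recall = 16/23 = 0.69565
Mean = (0.64706 + 0.42857 + 0.42857 + 0.76923 + 0.69565) / 5 = 0.5938

0.5938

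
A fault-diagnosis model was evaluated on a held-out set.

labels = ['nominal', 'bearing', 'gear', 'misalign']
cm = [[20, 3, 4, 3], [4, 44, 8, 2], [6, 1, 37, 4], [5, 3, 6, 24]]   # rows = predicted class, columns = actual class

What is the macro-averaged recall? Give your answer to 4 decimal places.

Per-class recall (TP/(TP+FN)):
  nominal: TP=20, FN=4+6+5=15 → 20/35 = 0.57143
  bearing: TP=44, FN=3+1+3=7 → 44/51 = 0.86275
  gear: TP=37, FN=4+8+6=18 → 37/55 = 0.67273
  misalign: TP=24, FN=3+2+4=9 → 24/33 = 0.72727
Macro-recall = mean = (0.57143 + 0.86275 + 0.67273 + 0.72727) / 4 = 0.7085

0.7085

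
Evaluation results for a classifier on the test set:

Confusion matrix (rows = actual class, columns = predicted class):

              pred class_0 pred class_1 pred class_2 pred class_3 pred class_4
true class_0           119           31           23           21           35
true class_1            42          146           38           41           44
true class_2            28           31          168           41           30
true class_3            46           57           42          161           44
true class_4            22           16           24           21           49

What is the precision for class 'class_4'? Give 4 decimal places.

precision = TP/(TP+FP).
class_4: TP=49, FP=35+44+30+44=153 → 49/202 = 0.24257

0.2426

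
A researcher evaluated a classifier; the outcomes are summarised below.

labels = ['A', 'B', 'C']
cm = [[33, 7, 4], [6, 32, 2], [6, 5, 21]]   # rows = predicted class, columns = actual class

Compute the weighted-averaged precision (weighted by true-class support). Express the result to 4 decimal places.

Per-class precision (TP/(TP+FP)):
  A: TP=33, FP=7+4=11 → 33/44 = 0.75000
  B: TP=32, FP=6+2=8 → 32/40 = 0.80000
  C: TP=21, FP=6+5=11 → 21/32 = 0.65625
Weighted-precision = Σ (supportᵢ/N)·precisionᵢ with N=116: (45/116)·0.75000 + (44/116)·0.80000 + (27/116)·0.65625 = 0.7471

0.7471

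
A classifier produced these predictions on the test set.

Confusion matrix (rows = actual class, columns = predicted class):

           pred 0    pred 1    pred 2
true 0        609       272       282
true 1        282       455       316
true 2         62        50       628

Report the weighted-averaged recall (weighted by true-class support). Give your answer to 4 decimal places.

0.5724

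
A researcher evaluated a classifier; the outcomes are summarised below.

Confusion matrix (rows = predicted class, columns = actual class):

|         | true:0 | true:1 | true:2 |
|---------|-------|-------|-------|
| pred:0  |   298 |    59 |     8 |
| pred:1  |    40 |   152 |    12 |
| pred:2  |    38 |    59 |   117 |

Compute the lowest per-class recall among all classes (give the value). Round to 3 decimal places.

Per-class recall (TP/(TP+FN)):
  0: TP=298, FN=40+38=78 → 298/376 = 0.7926
  1: TP=152, FN=59+59=118 → 152/270 = 0.5630
  2: TP=117, FN=8+12=20 → 117/137 = 0.8540
Lowest is class '1' with recall = 0.563.

0.563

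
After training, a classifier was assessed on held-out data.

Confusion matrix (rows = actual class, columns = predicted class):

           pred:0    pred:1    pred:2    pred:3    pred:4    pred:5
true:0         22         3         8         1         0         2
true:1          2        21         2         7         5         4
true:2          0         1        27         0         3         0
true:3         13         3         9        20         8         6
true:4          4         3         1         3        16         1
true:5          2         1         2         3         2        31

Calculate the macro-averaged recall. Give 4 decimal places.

0.6101

Per-class recall (TP/(TP+FN)):
  0: TP=22, FN=3+8+1+0+2=14 → 22/36 = 0.61111
  1: TP=21, FN=2+2+7+5+4=20 → 21/41 = 0.51220
  2: TP=27, FN=0+1+0+3+0=4 → 27/31 = 0.87097
  3: TP=20, FN=13+3+9+8+6=39 → 20/59 = 0.33898
  4: TP=16, FN=4+3+1+3+1=12 → 16/28 = 0.57143
  5: TP=31, FN=2+1+2+3+2=10 → 31/41 = 0.75610
Macro-recall = mean = (0.61111 + 0.51220 + 0.87097 + 0.33898 + 0.57143 + 0.75610) / 6 = 0.6101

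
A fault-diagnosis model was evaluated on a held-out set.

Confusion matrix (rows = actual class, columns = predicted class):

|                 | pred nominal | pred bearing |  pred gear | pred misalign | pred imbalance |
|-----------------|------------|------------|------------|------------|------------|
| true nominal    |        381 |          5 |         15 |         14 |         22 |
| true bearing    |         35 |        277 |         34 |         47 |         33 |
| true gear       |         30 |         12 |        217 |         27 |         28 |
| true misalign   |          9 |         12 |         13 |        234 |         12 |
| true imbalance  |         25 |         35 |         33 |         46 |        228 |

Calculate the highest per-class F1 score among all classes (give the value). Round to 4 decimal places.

0.8310

Per-class F1 score (2·TP/(2·TP+FP+FN)):
  nominal: TP=381, FP=35+30+9+25=99, FN=5+15+14+22=56 → 762/917 = 0.83097
  bearing: TP=277, FP=5+12+12+35=64, FN=35+34+47+33=149 → 554/767 = 0.72229
  gear: TP=217, FP=15+34+13+33=95, FN=30+12+27+28=97 → 434/626 = 0.69329
  misalign: TP=234, FP=14+47+27+46=134, FN=9+12+13+12=46 → 468/648 = 0.72222
  imbalance: TP=228, FP=22+33+28+12=95, FN=25+35+33+46=139 → 456/690 = 0.66087
Highest is class 'nominal' with F1 score = 0.8310.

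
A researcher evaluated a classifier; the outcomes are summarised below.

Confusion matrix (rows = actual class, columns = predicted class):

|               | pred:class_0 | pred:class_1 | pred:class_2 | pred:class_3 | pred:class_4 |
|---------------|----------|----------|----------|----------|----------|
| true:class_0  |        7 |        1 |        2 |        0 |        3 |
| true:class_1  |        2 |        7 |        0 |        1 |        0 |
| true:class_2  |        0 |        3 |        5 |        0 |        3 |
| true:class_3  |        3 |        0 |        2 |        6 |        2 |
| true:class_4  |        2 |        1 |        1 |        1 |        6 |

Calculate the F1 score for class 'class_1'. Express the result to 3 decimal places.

0.636

Take TP from the diagonal, FP from the rest of the 'class_1' prediction marginal, FN from the rest of the 'class_1' actual marginal.
F1 score = 2·TP/(2·TP+FP+FN).
class_1: TP=7, FP=1+3+0+1=5, FN=2+0+1+0=3 → 14/22 = 0.6364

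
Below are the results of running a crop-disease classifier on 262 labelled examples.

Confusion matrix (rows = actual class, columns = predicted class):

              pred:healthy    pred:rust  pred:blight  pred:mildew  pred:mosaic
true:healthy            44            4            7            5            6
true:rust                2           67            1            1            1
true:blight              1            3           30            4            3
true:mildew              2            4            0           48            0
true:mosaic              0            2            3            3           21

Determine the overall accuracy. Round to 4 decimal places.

0.8015

Accuracy = trace / total = (44+67+30+48+21=210) / 262 = 210/262 = 0.8015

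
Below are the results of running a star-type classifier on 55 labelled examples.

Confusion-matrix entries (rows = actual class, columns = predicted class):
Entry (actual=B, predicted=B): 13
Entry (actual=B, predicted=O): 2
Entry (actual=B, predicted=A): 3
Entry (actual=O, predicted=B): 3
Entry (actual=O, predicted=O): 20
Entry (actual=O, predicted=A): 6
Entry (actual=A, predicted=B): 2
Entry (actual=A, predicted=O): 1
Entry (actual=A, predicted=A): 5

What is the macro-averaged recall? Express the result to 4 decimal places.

0.6790

Per-class recall (TP/(TP+FN)):
  B: TP=13, FN=2+3=5 → 13/18 = 0.72222
  O: TP=20, FN=3+6=9 → 20/29 = 0.68966
  A: TP=5, FN=2+1=3 → 5/8 = 0.62500
Macro-recall = mean = (0.72222 + 0.68966 + 0.62500) / 3 = 0.6790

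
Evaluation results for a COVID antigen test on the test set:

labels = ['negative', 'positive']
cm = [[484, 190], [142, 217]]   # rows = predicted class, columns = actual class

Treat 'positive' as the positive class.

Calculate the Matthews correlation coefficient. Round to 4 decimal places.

0.3143

MCC = (TP·TN − FP·FN) / √((TP+FP)(TP+FN)(TN+FP)(TN+FN))
Numerator = 217·484 − 142·190 = 78048
Denominator = √(359·407·626·674) = √61648581412 = 248291.3237
MCC = 78048 / 248291.3237 = 0.3143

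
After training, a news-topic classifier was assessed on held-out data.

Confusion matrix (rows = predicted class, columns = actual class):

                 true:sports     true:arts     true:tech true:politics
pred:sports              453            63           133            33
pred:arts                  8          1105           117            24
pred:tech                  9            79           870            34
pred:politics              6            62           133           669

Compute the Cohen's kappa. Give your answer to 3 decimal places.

0.748

Observed agreement pₒ = trace/N = 3097/3798 = 0.8154
Expected agreement pₑ = Σ (rowᵢ·colᵢ)/N² = (476·682 + 1309·1254 + 1253·992 + 760·870)/3798² = 0.2683
κ = (pₒ − pₑ)/(1 − pₑ) = (0.8154 − 0.2683)/(1 − 0.2683) = 0.748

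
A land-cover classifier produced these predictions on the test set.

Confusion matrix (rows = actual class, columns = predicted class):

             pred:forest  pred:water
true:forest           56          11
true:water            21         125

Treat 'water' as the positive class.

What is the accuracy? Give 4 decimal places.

0.8498

Accuracy = (TP+TN)/N = (125+56)/213 = 0.8498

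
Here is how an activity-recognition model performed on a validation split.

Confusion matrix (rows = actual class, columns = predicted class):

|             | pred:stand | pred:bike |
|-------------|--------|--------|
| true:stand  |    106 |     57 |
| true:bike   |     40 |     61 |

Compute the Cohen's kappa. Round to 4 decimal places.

0.2464

Observed agreement pₒ = trace/N = 167/264 = 0.63258
Expected agreement pₑ = Σ (rowᵢ·colᵢ)/N² = (163·146 + 101·118)/264² = 0.51245
κ = (pₒ − pₑ)/(1 − pₑ) = (0.63258 − 0.51245)/(1 − 0.51245) = 0.2464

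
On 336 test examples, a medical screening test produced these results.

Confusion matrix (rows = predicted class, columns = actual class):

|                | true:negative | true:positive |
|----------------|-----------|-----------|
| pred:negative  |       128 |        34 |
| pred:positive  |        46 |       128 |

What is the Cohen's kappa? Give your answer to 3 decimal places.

0.524

Observed agreement pₒ = trace/N = 256/336 = 0.7619
Expected agreement pₑ = Σ (rowᵢ·colᵢ)/N² = (174·162 + 162·174)/336² = 0.4994
κ = (pₒ − pₑ)/(1 − pₑ) = (0.7619 − 0.4994)/(1 − 0.4994) = 0.524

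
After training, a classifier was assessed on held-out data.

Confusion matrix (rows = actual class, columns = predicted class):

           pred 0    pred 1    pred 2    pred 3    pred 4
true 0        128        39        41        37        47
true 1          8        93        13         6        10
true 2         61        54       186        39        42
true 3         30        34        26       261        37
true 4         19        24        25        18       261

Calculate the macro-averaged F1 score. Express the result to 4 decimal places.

Per-class F1 score (2·TP/(2·TP+FP+FN)):
  0: TP=128, FP=8+61+30+19=118, FN=39+41+37+47=164 → 256/538 = 0.47584
  1: TP=93, FP=39+54+34+24=151, FN=8+13+6+10=37 → 186/374 = 0.49733
  2: TP=186, FP=41+13+26+25=105, FN=61+54+39+42=196 → 372/673 = 0.55275
  3: TP=261, FP=37+6+39+18=100, FN=30+34+26+37=127 → 522/749 = 0.69693
  4: TP=261, FP=47+10+42+37=136, FN=19+24+25+18=86 → 522/744 = 0.70161
Macro-F1 score = mean = (0.47584 + 0.49733 + 0.55275 + 0.69693 + 0.70161) / 5 = 0.5849

0.5849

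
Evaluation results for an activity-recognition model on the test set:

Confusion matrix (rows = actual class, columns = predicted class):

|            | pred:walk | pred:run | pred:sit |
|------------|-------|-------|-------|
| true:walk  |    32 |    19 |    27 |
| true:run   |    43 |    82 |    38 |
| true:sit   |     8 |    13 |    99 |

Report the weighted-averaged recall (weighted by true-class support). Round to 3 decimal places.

0.590

Per-class recall (TP/(TP+FN)):
  walk: TP=32, FN=19+27=46 → 32/78 = 0.4103
  run: TP=82, FN=43+38=81 → 82/163 = 0.5031
  sit: TP=99, FN=8+13=21 → 99/120 = 0.8250
Weighted-recall = Σ (supportᵢ/N)·recallᵢ with N=361: (78/361)·0.4103 + (163/361)·0.5031 + (120/361)·0.8250 = 0.590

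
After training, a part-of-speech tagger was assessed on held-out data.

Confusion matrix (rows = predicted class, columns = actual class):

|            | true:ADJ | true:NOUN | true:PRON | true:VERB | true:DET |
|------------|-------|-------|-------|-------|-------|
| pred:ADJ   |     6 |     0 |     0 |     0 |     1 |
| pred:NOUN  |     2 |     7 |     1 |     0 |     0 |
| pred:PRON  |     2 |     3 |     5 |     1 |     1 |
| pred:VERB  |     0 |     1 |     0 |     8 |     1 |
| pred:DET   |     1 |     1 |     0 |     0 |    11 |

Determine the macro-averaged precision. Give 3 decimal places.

0.724

Per-class precision (TP/(TP+FP)):
  ADJ: TP=6, FP=0+0+0+1=1 → 6/7 = 0.8571
  NOUN: TP=7, FP=2+1+0+0=3 → 7/10 = 0.7000
  PRON: TP=5, FP=2+3+1+1=7 → 5/12 = 0.4167
  VERB: TP=8, FP=0+1+0+1=2 → 8/10 = 0.8000
  DET: TP=11, FP=1+1+0+0=2 → 11/13 = 0.8462
Macro-precision = mean = (0.8571 + 0.7000 + 0.4167 + 0.8000 + 0.8462) / 5 = 0.724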